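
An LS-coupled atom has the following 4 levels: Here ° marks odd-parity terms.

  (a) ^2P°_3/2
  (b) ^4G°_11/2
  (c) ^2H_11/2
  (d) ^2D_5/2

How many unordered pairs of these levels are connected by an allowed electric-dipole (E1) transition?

1

(a)–(b): forbidden (parity, ΔS, ΔL, ΔJ).
(a)–(c): forbidden (ΔL, ΔJ).
(a)–(d): allowed.
(b)–(c): forbidden (ΔS).
(b)–(d): forbidden (ΔS, ΔL, ΔJ).
(c)–(d): forbidden (parity, ΔL, ΔJ).
Allowed pairs: 1 of 6.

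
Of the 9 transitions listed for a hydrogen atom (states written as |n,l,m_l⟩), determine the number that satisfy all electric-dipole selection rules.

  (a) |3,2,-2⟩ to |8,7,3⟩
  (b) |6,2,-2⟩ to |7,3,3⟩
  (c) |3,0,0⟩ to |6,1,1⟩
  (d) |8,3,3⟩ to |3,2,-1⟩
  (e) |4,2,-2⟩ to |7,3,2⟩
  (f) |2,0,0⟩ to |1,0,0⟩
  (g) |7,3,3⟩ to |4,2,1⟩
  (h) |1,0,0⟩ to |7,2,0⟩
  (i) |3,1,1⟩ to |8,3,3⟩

1

(a) forbidden — Δl = +5 (E1 requires Δl = ±1); Δm_l = +5 (E1 requires Δm_l = 0, ±1)
(b) forbidden — Δm_l = +5 (E1 requires Δm_l = 0, ±1)
(c) allowed
(d) forbidden — Δm_l = -4 (E1 requires Δm_l = 0, ±1)
(e) forbidden — Δm_l = +4 (E1 requires Δm_l = 0, ±1)
(f) forbidden — Δl = +0 (E1 requires Δl = ±1)
(g) forbidden — Δm_l = -2 (E1 requires Δm_l = 0, ±1)
(h) forbidden — Δl = +2 (E1 requires Δl = ±1)
(i) forbidden — Δl = +2 (E1 requires Δl = ±1); Δm_l = +2 (E1 requires Δm_l = 0, ±1)
Total allowed: 1 of 9.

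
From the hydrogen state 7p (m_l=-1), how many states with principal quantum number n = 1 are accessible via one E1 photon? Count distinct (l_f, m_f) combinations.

1

E1 requires Δl = ±1, so l_f ∈ {0, 2}; with 0 ≤ l_f ≤ n_f−1 = 0, the allowed l_f values are {0}.
For l_f = 0: m_f ∈ {m_i−1, m_i, m_i+1} ∩ [−0, 0] = {0} → 1 state.
Total: 1.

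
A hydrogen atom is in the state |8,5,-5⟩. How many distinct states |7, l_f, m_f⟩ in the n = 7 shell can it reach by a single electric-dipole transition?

E1 requires Δl = ±1, so l_f ∈ {4, 6}; with 0 ≤ l_f ≤ n_f−1 = 6, the allowed l_f values are {4, 6}.
For l_f = 4: m_f ∈ {m_i−1, m_i, m_i+1} ∩ [−4, 4] = {-4} → 1 state.
For l_f = 6: m_f ∈ {m_i−1, m_i, m_i+1} ∩ [−6, 6] = {-6, -5, -4} → 3 states.
Total: 4.

4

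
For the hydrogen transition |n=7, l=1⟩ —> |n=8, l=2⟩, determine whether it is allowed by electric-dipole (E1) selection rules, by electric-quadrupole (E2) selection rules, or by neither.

E1

Δl = 2 − 1 = +1; l_i + l_f = 3.
E1 (Δl = ±1): satisfied.
E2 (Δl = 0,±2, l_i+l_f ≥ 2): not satisfied.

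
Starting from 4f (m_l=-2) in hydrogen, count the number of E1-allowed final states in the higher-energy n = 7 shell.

E1 requires Δl = ±1, so l_f ∈ {2, 4}; with 0 ≤ l_f ≤ n_f−1 = 6, the allowed l_f values are {2, 4}.
For l_f = 2: m_f ∈ {m_i−1, m_i, m_i+1} ∩ [−2, 2] = {-2, -1} → 2 states.
For l_f = 4: m_f ∈ {m_i−1, m_i, m_i+1} ∩ [−4, 4] = {-3, -2, -1} → 3 states.
Total: 5.

5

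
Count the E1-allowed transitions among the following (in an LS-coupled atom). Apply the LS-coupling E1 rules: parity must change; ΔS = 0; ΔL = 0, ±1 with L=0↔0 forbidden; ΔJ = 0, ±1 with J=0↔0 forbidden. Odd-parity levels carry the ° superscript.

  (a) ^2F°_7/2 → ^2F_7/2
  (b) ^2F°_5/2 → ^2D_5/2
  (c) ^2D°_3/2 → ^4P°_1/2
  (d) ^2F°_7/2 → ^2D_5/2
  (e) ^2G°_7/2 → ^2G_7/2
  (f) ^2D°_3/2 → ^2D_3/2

5

(a) allowed
(b) allowed
(c) forbidden (parity, ΔS fail)
(d) allowed
(e) allowed
(f) allowed
Total allowed: 5 of 6.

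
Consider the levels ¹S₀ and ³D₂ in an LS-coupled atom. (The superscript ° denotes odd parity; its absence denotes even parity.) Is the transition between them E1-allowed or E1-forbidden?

Parity must change: even → even — fails.
ΔS = 0: S: 0 → 1 — fails.
ΔL = 0, ±1 (not L=0↔0): L: 0 → 2, ΔL = +2 — fails.
ΔJ = 0, ±1 (not J=0↔0): J: 0 → 2, ΔJ = +2 — fails.
Rule(s) violated: parity, ΔS, ΔL, ΔJ.

forbidden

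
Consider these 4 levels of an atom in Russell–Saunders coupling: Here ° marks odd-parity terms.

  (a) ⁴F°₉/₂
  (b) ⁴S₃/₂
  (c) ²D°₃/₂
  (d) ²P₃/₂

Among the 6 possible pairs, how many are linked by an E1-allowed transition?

1

(a)–(b): forbidden (ΔL, ΔJ).
(a)–(c): forbidden (parity, ΔS, ΔJ).
(a)–(d): forbidden (ΔS, ΔL, ΔJ).
(b)–(c): forbidden (ΔS, ΔL).
(b)–(d): forbidden (parity, ΔS).
(c)–(d): allowed.
Allowed pairs: 1 of 6.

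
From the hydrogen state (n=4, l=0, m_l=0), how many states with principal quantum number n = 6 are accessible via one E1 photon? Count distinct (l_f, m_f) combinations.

3

E1 requires Δl = ±1, so l_f ∈ {-1, 1}; with 0 ≤ l_f ≤ n_f−1 = 5, the allowed l_f values are {1}.
For l_f = 1: m_f ∈ {m_i−1, m_i, m_i+1} ∩ [−1, 1] = {-1, 0, 1} → 3 states.
Total: 3.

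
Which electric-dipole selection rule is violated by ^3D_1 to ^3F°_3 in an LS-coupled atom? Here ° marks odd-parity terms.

Reading off the term symbols: S 1→1, L 2→3, J 1→3, parity even→odd.
Parity must change: even → odd — ok.
ΔS = 0: S: 1 → 1 — ok.
ΔL = 0, ±1 (not L=0↔0): L: 2 → 3, ΔL = +1 — ok.
ΔJ = 0, ±1 (not J=0↔0): J: 1 → 3, ΔJ = +2 — fails.

the ΔJ = 0, ±1 rule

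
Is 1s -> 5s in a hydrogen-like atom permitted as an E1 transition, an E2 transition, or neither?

neither

Δl = 0 − 0 = +0; l_i + l_f = 0.
E1 (Δl = ±1): not satisfied.
E2 (Δl = 0,±2, l_i+l_f ≥ 2): not satisfied.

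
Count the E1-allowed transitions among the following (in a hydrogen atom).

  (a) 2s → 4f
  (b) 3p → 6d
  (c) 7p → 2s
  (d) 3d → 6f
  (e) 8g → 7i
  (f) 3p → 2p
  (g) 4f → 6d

4

(a) forbidden — Δl = +3 (E1 requires Δl = ±1)
(b) allowed
(c) allowed
(d) allowed
(e) forbidden — Δl = +2 (E1 requires Δl = ±1)
(f) forbidden — Δl = +0 (E1 requires Δl = ±1)
(g) allowed
Total allowed: 4 of 7.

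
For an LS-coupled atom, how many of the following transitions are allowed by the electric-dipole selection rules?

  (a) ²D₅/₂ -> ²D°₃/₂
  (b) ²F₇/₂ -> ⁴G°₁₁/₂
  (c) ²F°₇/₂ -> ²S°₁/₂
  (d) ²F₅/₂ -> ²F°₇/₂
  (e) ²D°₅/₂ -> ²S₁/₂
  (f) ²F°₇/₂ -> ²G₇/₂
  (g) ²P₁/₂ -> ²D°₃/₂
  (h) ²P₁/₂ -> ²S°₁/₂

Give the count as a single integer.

(a) allowed
(b) forbidden (ΔS, ΔJ fail)
(c) forbidden (parity, ΔL, ΔJ fail)
(d) allowed
(e) forbidden (ΔL, ΔJ fail)
(f) allowed
(g) allowed
(h) allowed
Total allowed: 5 of 8.

5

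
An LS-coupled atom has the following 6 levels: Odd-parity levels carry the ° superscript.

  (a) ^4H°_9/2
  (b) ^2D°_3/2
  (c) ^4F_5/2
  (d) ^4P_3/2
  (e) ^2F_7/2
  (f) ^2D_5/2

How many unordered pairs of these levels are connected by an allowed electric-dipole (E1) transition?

(a)–(b): forbidden (parity, ΔS, ΔL, ΔJ).
(a)–(c): forbidden (ΔL, ΔJ).
(a)–(d): forbidden (ΔL, ΔJ).
(a)–(e): forbidden (ΔS, ΔL).
(a)–(f): forbidden (ΔS, ΔL, ΔJ).
(b)–(c): forbidden (ΔS).
(b)–(d): forbidden (ΔS).
(b)–(e): forbidden (ΔJ).
(b)–(f): allowed.
(c)–(d): forbidden (parity, ΔL).
(c)–(e): forbidden (parity, ΔS).
(c)–(f): forbidden (parity, ΔS).
(d)–(e): forbidden (parity, ΔS, ΔL, ΔJ).
(d)–(f): forbidden (parity, ΔS).
(e)–(f): forbidden (parity).
Allowed pairs: 1 of 15.

1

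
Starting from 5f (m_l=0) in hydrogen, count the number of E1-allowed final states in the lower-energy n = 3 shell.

E1 requires Δl = ±1, so l_f ∈ {2, 4}; with 0 ≤ l_f ≤ n_f−1 = 2, the allowed l_f values are {2}.
For l_f = 2: m_f ∈ {m_i−1, m_i, m_i+1} ∩ [−2, 2] = {-1, 0, 1} → 3 states.
Total: 3.

3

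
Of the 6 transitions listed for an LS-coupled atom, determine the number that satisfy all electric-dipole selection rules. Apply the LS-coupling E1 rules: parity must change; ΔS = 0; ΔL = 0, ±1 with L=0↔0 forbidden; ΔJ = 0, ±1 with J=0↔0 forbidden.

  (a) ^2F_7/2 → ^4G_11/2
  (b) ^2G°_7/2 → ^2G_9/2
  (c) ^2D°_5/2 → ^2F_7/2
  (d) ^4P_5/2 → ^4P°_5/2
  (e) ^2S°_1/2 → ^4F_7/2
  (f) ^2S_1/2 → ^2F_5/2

(a) forbidden (parity, ΔS, ΔJ fail)
(b) allowed
(c) allowed
(d) allowed
(e) forbidden (ΔS, ΔL, ΔJ fail)
(f) forbidden (parity, ΔL, ΔJ fail)
Total allowed: 3 of 6.

3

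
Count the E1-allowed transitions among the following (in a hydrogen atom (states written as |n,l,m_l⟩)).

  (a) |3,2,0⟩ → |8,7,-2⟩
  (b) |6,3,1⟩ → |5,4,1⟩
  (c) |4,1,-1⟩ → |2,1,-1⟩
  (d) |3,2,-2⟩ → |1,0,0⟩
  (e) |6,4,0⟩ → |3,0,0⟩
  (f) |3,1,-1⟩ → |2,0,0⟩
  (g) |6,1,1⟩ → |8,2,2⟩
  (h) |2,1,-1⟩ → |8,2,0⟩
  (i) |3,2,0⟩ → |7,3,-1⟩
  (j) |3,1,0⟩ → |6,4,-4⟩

(a) forbidden — Δl = +5 (E1 requires Δl = ±1); Δm_l = -2 (E1 requires Δm_l = 0, ±1)
(b) allowed
(c) forbidden — Δl = +0 (E1 requires Δl = ±1)
(d) forbidden — Δl = -2 (E1 requires Δl = ±1); Δm_l = +2 (E1 requires Δm_l = 0, ±1)
(e) forbidden — Δl = -4 (E1 requires Δl = ±1)
(f) allowed
(g) allowed
(h) allowed
(i) allowed
(j) forbidden — Δl = +3 (E1 requires Δl = ±1); Δm_l = -4 (E1 requires Δm_l = 0, ±1)
Total allowed: 5 of 10.

5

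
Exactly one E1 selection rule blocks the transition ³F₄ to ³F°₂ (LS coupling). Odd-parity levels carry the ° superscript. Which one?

the ΔJ = 0, ±1 rule

Parity must change: even → odd — ok.
ΔL = 0, ±1 (not L=0↔0): L: 3 → 3, ΔL = +0 — ok.
ΔS = 0: S: 1 → 1 — ok.
ΔJ = 0, ±1 (not J=0↔0): J: 4 → 2, ΔJ = -2 — fails.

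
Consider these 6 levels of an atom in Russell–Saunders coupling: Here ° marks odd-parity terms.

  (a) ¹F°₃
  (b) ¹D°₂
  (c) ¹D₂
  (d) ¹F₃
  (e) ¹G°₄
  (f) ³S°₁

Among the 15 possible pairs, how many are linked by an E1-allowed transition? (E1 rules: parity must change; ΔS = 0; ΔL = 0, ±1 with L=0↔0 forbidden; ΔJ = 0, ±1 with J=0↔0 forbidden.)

(a)–(b): forbidden (parity).
(a)–(c): allowed.
(a)–(d): allowed.
(a)–(e): forbidden (parity).
(a)–(f): forbidden (parity, ΔS, ΔL, ΔJ).
(b)–(c): allowed.
(b)–(d): allowed.
(b)–(e): forbidden (parity, ΔL, ΔJ).
(b)–(f): forbidden (parity, ΔS, ΔL).
(c)–(d): forbidden (parity).
(c)–(e): forbidden (ΔL, ΔJ).
(c)–(f): forbidden (ΔS, ΔL).
(d)–(e): allowed.
(d)–(f): forbidden (ΔS, ΔL, ΔJ).
(e)–(f): forbidden (parity, ΔS, ΔL, ΔJ).
Allowed pairs: 5 of 15.

5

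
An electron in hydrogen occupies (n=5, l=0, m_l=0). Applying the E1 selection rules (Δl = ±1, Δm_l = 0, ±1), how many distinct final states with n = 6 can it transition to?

3

E1 requires Δl = ±1, so l_f ∈ {-1, 1}; with 0 ≤ l_f ≤ n_f−1 = 5, the allowed l_f values are {1}.
For l_f = 1: m_f ∈ {m_i−1, m_i, m_i+1} ∩ [−1, 1] = {-1, 0, 1} → 3 states.
Total: 3.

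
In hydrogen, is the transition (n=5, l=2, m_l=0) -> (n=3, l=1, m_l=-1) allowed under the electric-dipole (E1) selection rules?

Δl = 1 − 2 = -1; the E1 rule Δl = ±1 is satisfied.
Δm_l = -1 − (0) = -1. E1 requires Δm_l = 0, ±1: satisfied.
All E1 selection rules are satisfied.

allowed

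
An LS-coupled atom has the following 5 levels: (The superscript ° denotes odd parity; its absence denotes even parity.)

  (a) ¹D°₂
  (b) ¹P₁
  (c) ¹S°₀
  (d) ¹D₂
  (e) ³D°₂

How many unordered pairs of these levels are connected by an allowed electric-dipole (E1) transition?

3

(a)–(b): allowed.
(a)–(c): forbidden (parity, ΔL, ΔJ).
(a)–(d): allowed.
(a)–(e): forbidden (parity, ΔS).
(b)–(c): allowed.
(b)–(d): forbidden (parity).
(b)–(e): forbidden (ΔS).
(c)–(d): forbidden (ΔL, ΔJ).
(c)–(e): forbidden (parity, ΔS, ΔL, ΔJ).
(d)–(e): forbidden (ΔS).
Allowed pairs: 3 of 10.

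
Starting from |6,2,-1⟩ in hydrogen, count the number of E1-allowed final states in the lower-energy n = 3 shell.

E1 requires Δl = ±1, so l_f ∈ {1, 3}; with 0 ≤ l_f ≤ n_f−1 = 2, the allowed l_f values are {1}.
For l_f = 1: m_f ∈ {m_i−1, m_i, m_i+1} ∩ [−1, 1] = {-1, 0} → 2 states.
Total: 2.

2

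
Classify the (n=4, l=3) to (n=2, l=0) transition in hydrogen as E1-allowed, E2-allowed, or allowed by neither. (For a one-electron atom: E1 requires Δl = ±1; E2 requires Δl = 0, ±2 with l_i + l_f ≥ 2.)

Δl = 0 − 3 = -3; l_i + l_f = 3.
E1 (Δl = ±1): not satisfied.
E2 (Δl = 0,±2, l_i+l_f ≥ 2): not satisfied.

neither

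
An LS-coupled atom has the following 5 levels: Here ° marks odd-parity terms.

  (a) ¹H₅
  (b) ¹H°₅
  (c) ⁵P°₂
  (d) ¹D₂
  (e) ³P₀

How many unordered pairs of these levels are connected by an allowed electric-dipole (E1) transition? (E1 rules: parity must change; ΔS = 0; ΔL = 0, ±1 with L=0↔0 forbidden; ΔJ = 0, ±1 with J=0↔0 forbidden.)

1

(a)–(b): allowed.
(a)–(c): forbidden (ΔS, ΔL, ΔJ).
(a)–(d): forbidden (parity, ΔL, ΔJ).
(a)–(e): forbidden (parity, ΔS, ΔL, ΔJ).
(b)–(c): forbidden (parity, ΔS, ΔL, ΔJ).
(b)–(d): forbidden (ΔL, ΔJ).
(b)–(e): forbidden (ΔS, ΔL, ΔJ).
(c)–(d): forbidden (ΔS).
(c)–(e): forbidden (ΔS, ΔJ).
(d)–(e): forbidden (parity, ΔS, ΔJ).
Allowed pairs: 1 of 10.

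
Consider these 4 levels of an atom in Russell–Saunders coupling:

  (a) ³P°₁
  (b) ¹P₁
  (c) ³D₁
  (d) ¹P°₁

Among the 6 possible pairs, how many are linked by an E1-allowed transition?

(a)–(b): forbidden (ΔS).
(a)–(c): allowed.
(a)–(d): forbidden (parity, ΔS).
(b)–(c): forbidden (parity, ΔS).
(b)–(d): allowed.
(c)–(d): forbidden (ΔS).
Allowed pairs: 2 of 6.

2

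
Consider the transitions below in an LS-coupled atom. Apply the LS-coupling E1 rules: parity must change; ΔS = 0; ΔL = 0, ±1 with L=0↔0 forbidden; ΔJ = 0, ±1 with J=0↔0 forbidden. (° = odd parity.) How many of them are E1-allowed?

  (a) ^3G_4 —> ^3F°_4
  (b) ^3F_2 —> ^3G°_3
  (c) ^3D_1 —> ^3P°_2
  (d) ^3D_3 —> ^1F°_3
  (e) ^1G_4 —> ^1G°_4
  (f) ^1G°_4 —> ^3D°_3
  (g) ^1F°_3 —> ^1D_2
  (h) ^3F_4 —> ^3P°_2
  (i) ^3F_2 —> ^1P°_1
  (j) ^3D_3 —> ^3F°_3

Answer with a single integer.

(a) allowed
(b) allowed
(c) allowed
(d) forbidden (ΔS fails)
(e) allowed
(f) forbidden (parity, ΔS, ΔL fail)
(g) allowed
(h) forbidden (ΔL, ΔJ fail)
(i) forbidden (ΔS, ΔL fail)
(j) allowed
Total allowed: 6 of 10.

6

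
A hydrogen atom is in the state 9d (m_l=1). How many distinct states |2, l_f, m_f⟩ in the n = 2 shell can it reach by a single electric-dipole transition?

2

E1 requires Δl = ±1, so l_f ∈ {1, 3}; with 0 ≤ l_f ≤ n_f−1 = 1, the allowed l_f values are {1}.
For l_f = 1: m_f ∈ {m_i−1, m_i, m_i+1} ∩ [−1, 1] = {0, 1} → 2 states.
Total: 2.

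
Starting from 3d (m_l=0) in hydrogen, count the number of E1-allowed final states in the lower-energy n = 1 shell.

E1 requires l_f ∈ {1, 3}, but neither lies in [0, 0], so no final state is reachable.
Total: 0.

0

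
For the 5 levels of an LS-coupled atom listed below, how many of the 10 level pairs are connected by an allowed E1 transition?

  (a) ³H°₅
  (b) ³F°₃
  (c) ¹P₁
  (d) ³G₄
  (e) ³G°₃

(a)–(b): forbidden (parity, ΔL, ΔJ).
(a)–(c): forbidden (ΔS, ΔL, ΔJ).
(a)–(d): allowed.
(a)–(e): forbidden (parity, ΔJ).
(b)–(c): forbidden (ΔS, ΔL, ΔJ).
(b)–(d): allowed.
(b)–(e): forbidden (parity).
(c)–(d): forbidden (parity, ΔS, ΔL, ΔJ).
(c)–(e): forbidden (ΔS, ΔL, ΔJ).
(d)–(e): allowed.
Allowed pairs: 3 of 10.

3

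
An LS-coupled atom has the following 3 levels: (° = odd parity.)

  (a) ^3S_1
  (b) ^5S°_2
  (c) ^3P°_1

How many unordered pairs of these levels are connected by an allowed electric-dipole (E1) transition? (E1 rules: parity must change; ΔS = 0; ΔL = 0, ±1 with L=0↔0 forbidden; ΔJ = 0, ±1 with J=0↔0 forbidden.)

(a)–(b): forbidden (ΔS, ΔL).
(a)–(c): allowed.
(b)–(c): forbidden (parity, ΔS).
Allowed pairs: 1 of 3.

1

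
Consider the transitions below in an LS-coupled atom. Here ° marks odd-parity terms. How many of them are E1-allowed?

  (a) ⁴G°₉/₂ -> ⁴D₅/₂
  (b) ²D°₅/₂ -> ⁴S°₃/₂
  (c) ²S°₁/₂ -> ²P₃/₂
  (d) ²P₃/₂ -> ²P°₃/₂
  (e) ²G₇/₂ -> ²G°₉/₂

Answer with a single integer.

(a) forbidden (ΔL, ΔJ fail)
(b) forbidden (parity, ΔS, ΔL fail)
(c) allowed
(d) allowed
(e) allowed
Total allowed: 3 of 5.

3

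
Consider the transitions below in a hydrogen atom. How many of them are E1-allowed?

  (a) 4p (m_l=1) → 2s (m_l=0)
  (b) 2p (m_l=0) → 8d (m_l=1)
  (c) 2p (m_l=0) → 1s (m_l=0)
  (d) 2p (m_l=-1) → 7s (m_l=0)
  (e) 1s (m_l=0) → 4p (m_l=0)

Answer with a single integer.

5

(a) allowed
(b) allowed
(c) allowed
(d) allowed
(e) allowed
Total allowed: 5 of 5.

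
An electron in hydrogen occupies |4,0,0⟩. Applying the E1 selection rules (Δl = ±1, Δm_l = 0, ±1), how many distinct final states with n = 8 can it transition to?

3

E1 requires Δl = ±1, so l_f ∈ {-1, 1}; with 0 ≤ l_f ≤ n_f−1 = 7, the allowed l_f values are {1}.
For l_f = 1: m_f ∈ {m_i−1, m_i, m_i+1} ∩ [−1, 1] = {-1, 0, 1} → 3 states.
Total: 3.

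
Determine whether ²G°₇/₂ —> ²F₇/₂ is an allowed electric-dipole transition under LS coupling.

allowed

Reading off the term symbols: S 1/2→1/2, L 4→3, J 7/2→7/2, parity odd→even.
Parity must change: odd → even — satisfied.
ΔJ = 0, ±1 (not J=0↔0): J: 7/2 → 7/2, ΔJ = +0 — satisfied.
ΔL = 0, ±1 (not L=0↔0): L: 4 → 3, ΔL = -1 — satisfied.
ΔS = 0: S: 1/2 → 1/2 — satisfied.
All four E1 rules are satisfied.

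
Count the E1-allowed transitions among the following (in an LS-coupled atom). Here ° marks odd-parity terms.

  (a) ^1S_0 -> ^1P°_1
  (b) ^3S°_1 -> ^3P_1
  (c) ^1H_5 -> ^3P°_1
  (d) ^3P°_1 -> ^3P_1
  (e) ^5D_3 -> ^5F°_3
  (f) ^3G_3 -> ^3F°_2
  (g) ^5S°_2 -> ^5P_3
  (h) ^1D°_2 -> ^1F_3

7

(a) allowed
(b) allowed
(c) forbidden (ΔS, ΔL, ΔJ fail)
(d) allowed
(e) allowed
(f) allowed
(g) allowed
(h) allowed
Total allowed: 7 of 8.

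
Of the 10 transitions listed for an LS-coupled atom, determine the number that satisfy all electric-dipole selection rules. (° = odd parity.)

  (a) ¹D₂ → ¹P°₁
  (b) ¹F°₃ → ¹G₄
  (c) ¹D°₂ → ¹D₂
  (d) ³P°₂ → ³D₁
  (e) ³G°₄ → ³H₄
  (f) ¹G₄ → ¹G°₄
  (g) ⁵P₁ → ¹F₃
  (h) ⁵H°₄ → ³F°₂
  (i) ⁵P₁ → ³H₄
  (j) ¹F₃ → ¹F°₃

7

(a) allowed
(b) allowed
(c) allowed
(d) allowed
(e) allowed
(f) allowed
(g) forbidden (parity, ΔS, ΔL, ΔJ fail)
(h) forbidden (parity, ΔS, ΔL, ΔJ fail)
(i) forbidden (parity, ΔS, ΔL, ΔJ fail)
(j) allowed
Total allowed: 7 of 10.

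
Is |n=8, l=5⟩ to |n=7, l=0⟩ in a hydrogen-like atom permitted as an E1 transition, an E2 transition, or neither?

Δl = 0 − 5 = -5; l_i + l_f = 5.
E1 (Δl = ±1): not satisfied.
E2 (Δl = 0,±2, l_i+l_f ≥ 2): not satisfied.

neither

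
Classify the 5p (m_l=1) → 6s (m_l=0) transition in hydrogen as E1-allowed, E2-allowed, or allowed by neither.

Δl = 0 − 1 = -1; l_i + l_f = 1.
Δm_l = -1.
E1 (Δl = ±1, |Δm_l| ≤ 1): satisfied.
E2 (Δl = 0,±2, l_i+l_f ≥ 2, |Δm_l| ≤ 2): not satisfied.

E1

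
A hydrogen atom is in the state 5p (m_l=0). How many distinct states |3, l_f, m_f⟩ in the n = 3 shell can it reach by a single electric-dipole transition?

E1 requires Δl = ±1, so l_f ∈ {0, 2}; with 0 ≤ l_f ≤ n_f−1 = 2, the allowed l_f values are {0, 2}.
For l_f = 0: m_f ∈ {m_i−1, m_i, m_i+1} ∩ [−0, 0] = {0} → 1 state.
For l_f = 2: m_f ∈ {m_i−1, m_i, m_i+1} ∩ [−2, 2] = {-1, 0, 1} → 3 states.
Total: 4.

4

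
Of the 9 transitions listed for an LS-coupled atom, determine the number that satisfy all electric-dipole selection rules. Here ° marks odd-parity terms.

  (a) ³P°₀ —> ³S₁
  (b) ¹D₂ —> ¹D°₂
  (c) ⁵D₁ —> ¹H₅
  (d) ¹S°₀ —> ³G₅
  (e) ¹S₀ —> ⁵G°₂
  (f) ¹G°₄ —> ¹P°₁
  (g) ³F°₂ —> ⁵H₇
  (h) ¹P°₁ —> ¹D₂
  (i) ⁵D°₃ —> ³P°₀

3

(a) allowed
(b) allowed
(c) forbidden (parity, ΔS, ΔL, ΔJ fail)
(d) forbidden (ΔS, ΔL, ΔJ fail)
(e) forbidden (ΔS, ΔL, ΔJ fail)
(f) forbidden (parity, ΔL, ΔJ fail)
(g) forbidden (ΔS, ΔL, ΔJ fail)
(h) allowed
(i) forbidden (parity, ΔS, ΔJ fail)
Total allowed: 3 of 9.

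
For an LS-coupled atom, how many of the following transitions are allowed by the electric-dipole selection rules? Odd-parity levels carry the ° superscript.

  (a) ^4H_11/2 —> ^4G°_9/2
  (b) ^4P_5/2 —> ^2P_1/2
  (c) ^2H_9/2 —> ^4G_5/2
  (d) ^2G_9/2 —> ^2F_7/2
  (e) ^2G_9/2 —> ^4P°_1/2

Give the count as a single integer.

(a) allowed
(b) forbidden (parity, ΔS, ΔJ fail)
(c) forbidden (parity, ΔS, ΔJ fail)
(d) forbidden (parity fails)
(e) forbidden (ΔS, ΔL, ΔJ fail)
Total allowed: 1 of 5.

1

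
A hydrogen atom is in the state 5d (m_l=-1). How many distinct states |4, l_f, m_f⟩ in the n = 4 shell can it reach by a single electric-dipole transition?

E1 requires Δl = ±1, so l_f ∈ {1, 3}; with 0 ≤ l_f ≤ n_f−1 = 3, the allowed l_f values are {1, 3}.
For l_f = 1: m_f ∈ {m_i−1, m_i, m_i+1} ∩ [−1, 1] = {-1, 0} → 2 states.
For l_f = 3: m_f ∈ {m_i−1, m_i, m_i+1} ∩ [−3, 3] = {-2, -1, 0} → 3 states.
Total: 5.

5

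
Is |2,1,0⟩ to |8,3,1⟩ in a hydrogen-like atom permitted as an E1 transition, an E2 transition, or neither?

E2

Δl = 3 − 1 = +2; l_i + l_f = 4.
Δm_l = +1.
E1 (Δl = ±1, |Δm_l| ≤ 1): not satisfied.
E2 (Δl = 0,±2, l_i+l_f ≥ 2, |Δm_l| ≤ 2): satisfied.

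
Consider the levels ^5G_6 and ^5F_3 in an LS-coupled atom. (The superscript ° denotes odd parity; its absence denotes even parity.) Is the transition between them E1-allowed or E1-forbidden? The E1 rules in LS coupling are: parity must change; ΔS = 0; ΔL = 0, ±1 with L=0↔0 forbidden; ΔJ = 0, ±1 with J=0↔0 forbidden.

ΔJ = 0, ±1 (not J=0↔0): J: 6 → 3, ΔJ = -3 — ✗.
ΔL = 0, ±1 (not L=0↔0): L: 4 → 3, ΔL = -1 — ✓.
ΔS = 0: S: 2 → 2 — ✓.
Parity must change: even → even — ✗.
Rule(s) violated: parity, ΔJ.

forbidden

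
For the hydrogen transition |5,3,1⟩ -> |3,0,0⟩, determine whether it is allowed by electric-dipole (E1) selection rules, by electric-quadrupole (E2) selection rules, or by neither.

Δl = 0 − 3 = -3; l_i + l_f = 3.
Δm_l = -1.
E1 (Δl = ±1, |Δm_l| ≤ 1): not satisfied.
E2 (Δl = 0,±2, l_i+l_f ≥ 2, |Δm_l| ≤ 2): not satisfied.

neither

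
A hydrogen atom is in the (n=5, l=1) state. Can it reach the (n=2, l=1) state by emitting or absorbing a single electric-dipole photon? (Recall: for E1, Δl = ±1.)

l: 1 → 1 (Δl = +0). Δl = ±1 violated.
The transition is electric-dipole forbidden.

forbidden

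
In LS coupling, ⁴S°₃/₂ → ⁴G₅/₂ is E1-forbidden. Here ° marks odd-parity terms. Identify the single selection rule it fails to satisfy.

Parity must change: odd → even — satisfied.
ΔS = 0: S: 3/2 → 3/2 — satisfied.
ΔL = 0, ±1 (not L=0↔0): L: 0 → 4, ΔL = +4 — violated.
ΔJ = 0, ±1 (not J=0↔0): J: 3/2 → 5/2, ΔJ = +1 — satisfied.

the ΔL = 0, ±1 rule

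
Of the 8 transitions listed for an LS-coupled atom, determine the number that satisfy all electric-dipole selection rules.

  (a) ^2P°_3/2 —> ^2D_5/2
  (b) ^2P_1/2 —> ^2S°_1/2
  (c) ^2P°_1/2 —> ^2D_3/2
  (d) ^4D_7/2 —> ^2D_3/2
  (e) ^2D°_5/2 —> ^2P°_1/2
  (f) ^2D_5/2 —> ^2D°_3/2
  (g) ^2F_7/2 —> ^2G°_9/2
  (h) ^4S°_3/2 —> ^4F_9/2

5

(a) allowed
(b) allowed
(c) allowed
(d) forbidden (parity, ΔS, ΔJ fail)
(e) forbidden (parity, ΔJ fail)
(f) allowed
(g) allowed
(h) forbidden (ΔL, ΔJ fail)
Total allowed: 5 of 8.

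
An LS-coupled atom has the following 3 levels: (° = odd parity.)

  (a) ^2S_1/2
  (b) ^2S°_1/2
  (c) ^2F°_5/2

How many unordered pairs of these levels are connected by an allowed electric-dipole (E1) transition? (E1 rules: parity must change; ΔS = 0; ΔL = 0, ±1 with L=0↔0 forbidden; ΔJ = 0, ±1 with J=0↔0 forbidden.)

(a)–(b): forbidden (ΔL).
(a)–(c): forbidden (ΔL, ΔJ).
(b)–(c): forbidden (parity, ΔL, ΔJ).
Allowed pairs: 0 of 3.

0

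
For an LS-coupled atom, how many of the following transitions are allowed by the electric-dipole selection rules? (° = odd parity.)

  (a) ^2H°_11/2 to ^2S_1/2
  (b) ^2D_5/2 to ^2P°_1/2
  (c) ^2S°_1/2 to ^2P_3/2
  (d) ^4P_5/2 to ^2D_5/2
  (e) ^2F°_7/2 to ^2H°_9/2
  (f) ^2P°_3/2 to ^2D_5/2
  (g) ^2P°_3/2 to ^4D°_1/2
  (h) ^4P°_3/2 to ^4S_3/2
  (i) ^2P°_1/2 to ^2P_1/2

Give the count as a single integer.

4

(a) forbidden (ΔL, ΔJ fail)
(b) forbidden (ΔJ fails)
(c) allowed
(d) forbidden (parity, ΔS fail)
(e) forbidden (parity, ΔL fail)
(f) allowed
(g) forbidden (parity, ΔS fail)
(h) allowed
(i) allowed
Total allowed: 4 of 9.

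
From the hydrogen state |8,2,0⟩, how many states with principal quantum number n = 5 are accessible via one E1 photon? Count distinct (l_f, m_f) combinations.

E1 requires Δl = ±1, so l_f ∈ {1, 3}; with 0 ≤ l_f ≤ n_f−1 = 4, the allowed l_f values are {1, 3}.
For l_f = 1: m_f ∈ {m_i−1, m_i, m_i+1} ∩ [−1, 1] = {-1, 0, 1} → 3 states.
For l_f = 3: m_f ∈ {m_i−1, m_i, m_i+1} ∩ [−3, 3] = {-1, 0, 1} → 3 states.
Total: 6.

6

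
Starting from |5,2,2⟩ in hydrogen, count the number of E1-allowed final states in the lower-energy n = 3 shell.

1

E1 requires Δl = ±1, so l_f ∈ {1, 3}; with 0 ≤ l_f ≤ n_f−1 = 2, the allowed l_f values are {1}.
For l_f = 1: m_f ∈ {m_i−1, m_i, m_i+1} ∩ [−1, 1] = {1} → 1 state.
Total: 1.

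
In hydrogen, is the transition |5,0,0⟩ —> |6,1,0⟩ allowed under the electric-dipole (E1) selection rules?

allowed

Δl = 1 − 0 = +1; the E1 rule Δl = ±1 is ok.
m_l: 0 → 0 (Δm_l = +0). |Δm_l| ≤ 1 ok.
All E1 selection rules are satisfied.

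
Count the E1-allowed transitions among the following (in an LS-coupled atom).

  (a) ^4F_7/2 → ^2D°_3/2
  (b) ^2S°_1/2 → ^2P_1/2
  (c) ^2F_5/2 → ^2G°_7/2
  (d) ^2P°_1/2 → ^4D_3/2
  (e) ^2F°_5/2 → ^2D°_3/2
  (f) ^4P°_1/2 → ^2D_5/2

2

(a) forbidden (ΔS, ΔJ fail)
(b) allowed
(c) allowed
(d) forbidden (ΔS fails)
(e) forbidden (parity fails)
(f) forbidden (ΔS, ΔJ fail)
Total allowed: 2 of 6.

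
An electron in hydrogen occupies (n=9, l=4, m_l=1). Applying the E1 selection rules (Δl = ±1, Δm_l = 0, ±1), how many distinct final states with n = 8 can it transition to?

E1 requires Δl = ±1, so l_f ∈ {3, 5}; with 0 ≤ l_f ≤ n_f−1 = 7, the allowed l_f values are {3, 5}.
For l_f = 3: m_f ∈ {m_i−1, m_i, m_i+1} ∩ [−3, 3] = {0, 1, 2} → 3 states.
For l_f = 5: m_f ∈ {m_i−1, m_i, m_i+1} ∩ [−5, 5] = {0, 1, 2} → 3 states.
Total: 6.

6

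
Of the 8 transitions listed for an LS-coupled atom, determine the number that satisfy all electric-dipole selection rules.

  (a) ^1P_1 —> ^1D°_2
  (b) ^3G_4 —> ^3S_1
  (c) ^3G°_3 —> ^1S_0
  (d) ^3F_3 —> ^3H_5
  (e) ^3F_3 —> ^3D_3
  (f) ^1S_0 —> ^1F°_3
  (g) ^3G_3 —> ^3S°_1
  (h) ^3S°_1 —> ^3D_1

(a) allowed
(b) forbidden (parity, ΔL, ΔJ fail)
(c) forbidden (ΔS, ΔL, ΔJ fail)
(d) forbidden (parity, ΔL, ΔJ fail)
(e) forbidden (parity fails)
(f) forbidden (ΔL, ΔJ fail)
(g) forbidden (ΔL, ΔJ fail)
(h) forbidden (ΔL fails)
Total allowed: 1 of 8.

1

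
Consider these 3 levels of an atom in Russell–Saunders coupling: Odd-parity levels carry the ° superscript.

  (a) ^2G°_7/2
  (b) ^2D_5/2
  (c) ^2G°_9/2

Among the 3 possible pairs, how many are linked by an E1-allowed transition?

0

(a)–(b): forbidden (ΔL).
(a)–(c): forbidden (parity).
(b)–(c): forbidden (ΔL, ΔJ).
Allowed pairs: 0 of 3.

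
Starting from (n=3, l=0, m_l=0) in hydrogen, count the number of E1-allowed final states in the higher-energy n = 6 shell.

E1 requires Δl = ±1, so l_f ∈ {-1, 1}; with 0 ≤ l_f ≤ n_f−1 = 5, the allowed l_f values are {1}.
For l_f = 1: m_f ∈ {m_i−1, m_i, m_i+1} ∩ [−1, 1] = {-1, 0, 1} → 3 states.
Total: 3.

3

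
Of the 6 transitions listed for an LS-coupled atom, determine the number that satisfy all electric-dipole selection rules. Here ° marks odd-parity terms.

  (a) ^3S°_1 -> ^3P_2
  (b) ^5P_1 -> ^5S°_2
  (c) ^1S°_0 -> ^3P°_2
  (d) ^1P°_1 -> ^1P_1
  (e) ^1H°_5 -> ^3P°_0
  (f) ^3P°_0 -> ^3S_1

4

(a) allowed
(b) allowed
(c) forbidden (parity, ΔS, ΔJ fail)
(d) allowed
(e) forbidden (parity, ΔS, ΔL, ΔJ fail)
(f) allowed
Total allowed: 4 of 6.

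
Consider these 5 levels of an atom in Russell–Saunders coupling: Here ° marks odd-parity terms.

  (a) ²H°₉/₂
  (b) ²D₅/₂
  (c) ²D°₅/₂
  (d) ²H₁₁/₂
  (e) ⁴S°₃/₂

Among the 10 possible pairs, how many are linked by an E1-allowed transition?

2

(a)–(b): forbidden (ΔL, ΔJ).
(a)–(c): forbidden (parity, ΔL, ΔJ).
(a)–(d): allowed.
(a)–(e): forbidden (parity, ΔS, ΔL, ΔJ).
(b)–(c): allowed.
(b)–(d): forbidden (parity, ΔL, ΔJ).
(b)–(e): forbidden (ΔS, ΔL).
(c)–(d): forbidden (ΔL, ΔJ).
(c)–(e): forbidden (parity, ΔS, ΔL).
(d)–(e): forbidden (ΔS, ΔL, ΔJ).
Allowed pairs: 2 of 10.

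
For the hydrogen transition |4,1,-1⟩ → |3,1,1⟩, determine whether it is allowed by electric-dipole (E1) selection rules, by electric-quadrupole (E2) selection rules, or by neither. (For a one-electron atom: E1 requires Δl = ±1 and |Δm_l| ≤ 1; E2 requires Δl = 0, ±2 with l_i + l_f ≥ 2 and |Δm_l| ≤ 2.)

Δl = 1 − 1 = +0; l_i + l_f = 2.
Δm_l = +2.
E1 (Δl = ±1, |Δm_l| ≤ 1): not satisfied.
E2 (Δl = 0,±2, l_i+l_f ≥ 2, |Δm_l| ≤ 2): satisfied.

E2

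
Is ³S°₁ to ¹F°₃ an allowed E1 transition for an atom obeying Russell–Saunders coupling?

Initial level: S=1, L=0, J=1, parity odd. Final level: S=0, L=3, J=3, parity odd.
ΔL = 0, ±1 (not L=0↔0): L: 0 → 3, ΔL = +3 — violated.
ΔS = 0: S: 1 → 0 — violated.
Parity must change: odd → odd — violated.
ΔJ = 0, ±1 (not J=0↔0): J: 1 → 3, ΔJ = +2 — violated.
Rule(s) violated: parity, ΔS, ΔL, ΔJ.

forbidden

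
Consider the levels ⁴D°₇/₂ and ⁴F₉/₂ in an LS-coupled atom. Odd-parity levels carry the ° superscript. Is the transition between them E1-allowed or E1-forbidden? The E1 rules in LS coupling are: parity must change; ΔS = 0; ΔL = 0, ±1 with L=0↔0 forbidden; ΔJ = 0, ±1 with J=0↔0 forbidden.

allowed

Parity must change: odd → even — passes.
ΔS = 0: S: 3/2 → 3/2 — passes.
ΔL = 0, ±1 (not L=0↔0): L: 2 → 3, ΔL = +1 — passes.
ΔJ = 0, ±1 (not J=0↔0): J: 7/2 → 9/2, ΔJ = +1 — passes.
All four E1 rules are satisfied.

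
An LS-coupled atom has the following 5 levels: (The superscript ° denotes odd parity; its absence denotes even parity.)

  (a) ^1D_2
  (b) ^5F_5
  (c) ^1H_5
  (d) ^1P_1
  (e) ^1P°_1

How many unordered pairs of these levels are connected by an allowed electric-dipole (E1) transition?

2

(a)–(b): forbidden (parity, ΔS, ΔJ).
(a)–(c): forbidden (parity, ΔL, ΔJ).
(a)–(d): forbidden (parity).
(a)–(e): allowed.
(b)–(c): forbidden (parity, ΔS, ΔL).
(b)–(d): forbidden (parity, ΔS, ΔL, ΔJ).
(b)–(e): forbidden (ΔS, ΔL, ΔJ).
(c)–(d): forbidden (parity, ΔL, ΔJ).
(c)–(e): forbidden (ΔL, ΔJ).
(d)–(e): allowed.
Allowed pairs: 2 of 10.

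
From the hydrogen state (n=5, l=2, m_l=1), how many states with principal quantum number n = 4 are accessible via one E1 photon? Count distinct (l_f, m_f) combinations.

E1 requires Δl = ±1, so l_f ∈ {1, 3}; with 0 ≤ l_f ≤ n_f−1 = 3, the allowed l_f values are {1, 3}.
For l_f = 1: m_f ∈ {m_i−1, m_i, m_i+1} ∩ [−1, 1] = {0, 1} → 2 states.
For l_f = 3: m_f ∈ {m_i−1, m_i, m_i+1} ∩ [−3, 3] = {0, 1, 2} → 3 states.
Total: 5.

5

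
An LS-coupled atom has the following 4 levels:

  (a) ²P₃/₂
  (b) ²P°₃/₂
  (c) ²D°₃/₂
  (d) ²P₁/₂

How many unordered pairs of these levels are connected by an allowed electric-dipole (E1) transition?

(a)–(b): allowed.
(a)–(c): allowed.
(a)–(d): forbidden (parity).
(b)–(c): forbidden (parity).
(b)–(d): allowed.
(c)–(d): allowed.
Allowed pairs: 4 of 6.

4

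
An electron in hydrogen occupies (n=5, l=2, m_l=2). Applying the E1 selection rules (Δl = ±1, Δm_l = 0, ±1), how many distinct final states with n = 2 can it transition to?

1

E1 requires Δl = ±1, so l_f ∈ {1, 3}; with 0 ≤ l_f ≤ n_f−1 = 1, the allowed l_f values are {1}.
For l_f = 1: m_f ∈ {m_i−1, m_i, m_i+1} ∩ [−1, 1] = {1} → 1 state.
Total: 1.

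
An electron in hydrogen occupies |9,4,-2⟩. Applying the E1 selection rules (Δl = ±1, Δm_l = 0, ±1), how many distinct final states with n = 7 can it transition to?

E1 requires Δl = ±1, so l_f ∈ {3, 5}; with 0 ≤ l_f ≤ n_f−1 = 6, the allowed l_f values are {3, 5}.
For l_f = 3: m_f ∈ {m_i−1, m_i, m_i+1} ∩ [−3, 3] = {-3, -2, -1} → 3 states.
For l_f = 5: m_f ∈ {m_i−1, m_i, m_i+1} ∩ [−5, 5] = {-3, -2, -1} → 3 states.
Total: 6.

6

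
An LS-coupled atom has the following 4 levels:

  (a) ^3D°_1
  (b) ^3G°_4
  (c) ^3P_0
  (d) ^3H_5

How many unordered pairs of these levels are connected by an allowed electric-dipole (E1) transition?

(a)–(b): forbidden (parity, ΔL, ΔJ).
(a)–(c): allowed.
(a)–(d): forbidden (ΔL, ΔJ).
(b)–(c): forbidden (ΔL, ΔJ).
(b)–(d): allowed.
(c)–(d): forbidden (parity, ΔL, ΔJ).
Allowed pairs: 2 of 6.

2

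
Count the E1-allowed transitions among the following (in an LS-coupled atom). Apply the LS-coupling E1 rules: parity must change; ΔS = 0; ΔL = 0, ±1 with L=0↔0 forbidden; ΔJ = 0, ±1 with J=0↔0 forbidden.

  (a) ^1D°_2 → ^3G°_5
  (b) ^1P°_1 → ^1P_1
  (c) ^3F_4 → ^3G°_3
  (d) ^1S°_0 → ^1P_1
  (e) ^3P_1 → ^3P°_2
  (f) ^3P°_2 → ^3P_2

(a) forbidden (parity, ΔS, ΔL, ΔJ fail)
(b) allowed
(c) allowed
(d) allowed
(e) allowed
(f) allowed
Total allowed: 5 of 6.

5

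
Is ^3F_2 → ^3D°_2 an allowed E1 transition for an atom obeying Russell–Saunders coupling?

Reading off the term symbols: S 1→1, L 3→2, J 2→2, parity even→odd.
Parity must change: even → odd — passes.
ΔS = 0: S: 1 → 1 — passes.
ΔL = 0, ±1 (not L=0↔0): L: 3 → 2, ΔL = -1 — passes.
ΔJ = 0, ±1 (not J=0↔0): J: 2 → 2, ΔJ = +0 — passes.
All four E1 rules are satisfied.

allowed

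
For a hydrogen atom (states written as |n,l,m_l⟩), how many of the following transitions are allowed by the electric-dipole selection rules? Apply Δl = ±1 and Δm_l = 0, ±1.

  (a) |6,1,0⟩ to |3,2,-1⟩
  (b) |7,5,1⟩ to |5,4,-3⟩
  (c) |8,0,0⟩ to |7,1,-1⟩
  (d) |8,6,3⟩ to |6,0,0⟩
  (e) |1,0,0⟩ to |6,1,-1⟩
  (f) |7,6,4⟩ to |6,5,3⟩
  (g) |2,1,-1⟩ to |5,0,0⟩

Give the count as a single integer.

5

(a) allowed
(b) forbidden — Δm_l = -4 (E1 requires Δm_l = 0, ±1)
(c) allowed
(d) forbidden — Δl = -6 (E1 requires Δl = ±1); Δm_l = -3 (E1 requires Δm_l = 0, ±1)
(e) allowed
(f) allowed
(g) allowed
Total allowed: 5 of 7.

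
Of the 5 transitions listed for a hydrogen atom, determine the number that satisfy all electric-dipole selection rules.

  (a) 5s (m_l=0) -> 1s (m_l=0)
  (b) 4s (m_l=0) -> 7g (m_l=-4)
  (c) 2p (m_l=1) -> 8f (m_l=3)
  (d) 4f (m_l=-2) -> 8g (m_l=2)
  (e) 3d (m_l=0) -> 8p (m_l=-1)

1

(a) forbidden — Δl = +0 (E1 requires Δl = ±1)
(b) forbidden — Δl = +4 (E1 requires Δl = ±1); Δm_l = -4 (E1 requires Δm_l = 0, ±1)
(c) forbidden — Δl = +2 (E1 requires Δl = ±1); Δm_l = +2 (E1 requires Δm_l = 0, ±1)
(d) forbidden — Δm_l = +4 (E1 requires Δm_l = 0, ±1)
(e) allowed
Total allowed: 1 of 5.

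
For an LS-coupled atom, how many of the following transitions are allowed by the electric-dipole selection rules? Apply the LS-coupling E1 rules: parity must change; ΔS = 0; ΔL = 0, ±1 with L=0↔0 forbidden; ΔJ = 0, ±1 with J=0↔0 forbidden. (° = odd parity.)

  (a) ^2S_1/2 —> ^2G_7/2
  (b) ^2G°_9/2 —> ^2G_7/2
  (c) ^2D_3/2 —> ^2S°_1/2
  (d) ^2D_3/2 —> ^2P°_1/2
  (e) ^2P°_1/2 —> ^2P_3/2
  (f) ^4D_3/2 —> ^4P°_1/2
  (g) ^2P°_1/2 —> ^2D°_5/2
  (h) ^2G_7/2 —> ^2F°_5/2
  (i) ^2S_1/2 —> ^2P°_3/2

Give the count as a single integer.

(a) forbidden (parity, ΔL, ΔJ fail)
(b) allowed
(c) forbidden (ΔL fails)
(d) allowed
(e) allowed
(f) allowed
(g) forbidden (parity, ΔJ fail)
(h) allowed
(i) allowed
Total allowed: 6 of 9.

6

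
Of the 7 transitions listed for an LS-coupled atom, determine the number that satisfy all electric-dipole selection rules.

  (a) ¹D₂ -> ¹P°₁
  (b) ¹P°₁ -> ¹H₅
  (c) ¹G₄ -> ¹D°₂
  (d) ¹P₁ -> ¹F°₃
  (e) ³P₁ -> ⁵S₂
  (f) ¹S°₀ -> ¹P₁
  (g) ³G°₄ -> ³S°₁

2

(a) allowed
(b) forbidden (ΔL, ΔJ fail)
(c) forbidden (ΔL, ΔJ fail)
(d) forbidden (ΔL, ΔJ fail)
(e) forbidden (parity, ΔS fail)
(f) allowed
(g) forbidden (parity, ΔL, ΔJ fail)
Total allowed: 2 of 7.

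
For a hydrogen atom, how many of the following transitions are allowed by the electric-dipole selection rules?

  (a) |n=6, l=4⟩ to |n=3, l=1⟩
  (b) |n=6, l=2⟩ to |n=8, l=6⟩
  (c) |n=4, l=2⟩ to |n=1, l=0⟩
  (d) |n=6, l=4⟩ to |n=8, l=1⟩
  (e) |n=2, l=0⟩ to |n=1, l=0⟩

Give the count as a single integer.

(a) forbidden — Δl = -3 (E1 requires Δl = ±1)
(b) forbidden — Δl = +4 (E1 requires Δl = ±1)
(c) forbidden — Δl = -2 (E1 requires Δl = ±1)
(d) forbidden — Δl = -3 (E1 requires Δl = ±1)
(e) forbidden — Δl = +0 (E1 requires Δl = ±1)
Total allowed: 0 of 5.

0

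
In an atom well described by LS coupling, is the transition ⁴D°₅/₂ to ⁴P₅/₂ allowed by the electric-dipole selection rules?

Parity must change: odd → even — ok.
ΔS = 0: S: 3/2 → 3/2 — ok.
ΔL = 0, ±1 (not L=0↔0): L: 2 → 1, ΔL = -1 — ok.
ΔJ = 0, ±1 (not J=0↔0): J: 5/2 → 5/2, ΔJ = +0 — ok.
All four E1 rules are satisfied.

allowed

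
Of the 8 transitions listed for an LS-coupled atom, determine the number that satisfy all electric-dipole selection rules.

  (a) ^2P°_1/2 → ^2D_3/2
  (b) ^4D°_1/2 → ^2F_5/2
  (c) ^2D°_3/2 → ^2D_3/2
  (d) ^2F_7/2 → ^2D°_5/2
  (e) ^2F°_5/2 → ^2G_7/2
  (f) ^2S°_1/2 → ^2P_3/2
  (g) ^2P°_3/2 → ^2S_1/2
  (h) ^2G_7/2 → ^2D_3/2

6

(a) allowed
(b) forbidden (ΔS, ΔJ fail)
(c) allowed
(d) allowed
(e) allowed
(f) allowed
(g) allowed
(h) forbidden (parity, ΔL, ΔJ fail)
Total allowed: 6 of 8.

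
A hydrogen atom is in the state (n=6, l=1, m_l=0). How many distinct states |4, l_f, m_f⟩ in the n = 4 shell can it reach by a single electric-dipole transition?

E1 requires Δl = ±1, so l_f ∈ {0, 2}; with 0 ≤ l_f ≤ n_f−1 = 3, the allowed l_f values are {0, 2}.
For l_f = 0: m_f ∈ {m_i−1, m_i, m_i+1} ∩ [−0, 0] = {0} → 1 state.
For l_f = 2: m_f ∈ {m_i−1, m_i, m_i+1} ∩ [−2, 2] = {-1, 0, 1} → 3 states.
Total: 4.

4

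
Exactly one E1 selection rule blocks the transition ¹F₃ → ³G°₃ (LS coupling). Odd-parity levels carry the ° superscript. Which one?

the ΔS = 0 rule

Parity must change: even → odd — passes.
ΔS = 0: S: 0 → 1 — fails.
ΔL = 0, ±1 (not L=0↔0): L: 3 → 4, ΔL = +1 — passes.
ΔJ = 0, ±1 (not J=0↔0): J: 3 → 3, ΔJ = +0 — passes.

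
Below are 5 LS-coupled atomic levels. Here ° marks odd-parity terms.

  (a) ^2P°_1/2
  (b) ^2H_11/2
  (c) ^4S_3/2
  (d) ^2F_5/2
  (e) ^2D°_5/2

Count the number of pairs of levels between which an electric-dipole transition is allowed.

(a)–(b): forbidden (ΔL, ΔJ).
(a)–(c): forbidden (ΔS).
(a)–(d): forbidden (ΔL, ΔJ).
(a)–(e): forbidden (parity, ΔJ).
(b)–(c): forbidden (parity, ΔS, ΔL, ΔJ).
(b)–(d): forbidden (parity, ΔL, ΔJ).
(b)–(e): forbidden (ΔL, ΔJ).
(c)–(d): forbidden (parity, ΔS, ΔL).
(c)–(e): forbidden (ΔS, ΔL).
(d)–(e): allowed.
Allowed pairs: 1 of 10.

1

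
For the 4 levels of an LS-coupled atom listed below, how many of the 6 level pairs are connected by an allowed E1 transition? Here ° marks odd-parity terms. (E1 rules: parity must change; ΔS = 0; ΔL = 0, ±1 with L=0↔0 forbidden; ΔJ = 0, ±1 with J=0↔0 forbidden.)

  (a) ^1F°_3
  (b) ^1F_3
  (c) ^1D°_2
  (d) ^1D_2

(a)–(b): allowed.
(a)–(c): forbidden (parity).
(a)–(d): allowed.
(b)–(c): allowed.
(b)–(d): forbidden (parity).
(c)–(d): allowed.
Allowed pairs: 4 of 6.

4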